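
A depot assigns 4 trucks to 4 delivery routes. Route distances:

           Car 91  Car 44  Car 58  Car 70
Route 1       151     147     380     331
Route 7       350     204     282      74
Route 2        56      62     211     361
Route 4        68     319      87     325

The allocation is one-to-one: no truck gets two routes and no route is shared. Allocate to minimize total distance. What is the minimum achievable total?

Treat this as an assignment problem: match each truck to one route.
Optimal: Car 91→Route 2 (56 km), Car 44→Route 1 (147 km), Car 58→Route 4 (87 km), Car 70→Route 7 (74 km) — total 56+147+87+74 = 364 km.
Next-best assignment: Car 91→Route 1, Car 44→Route 2, Car 58→Route 4, Car 70→Route 7 = 374 km.
Checked against all permutations: 364 km is optimal.

Minimum total: 364 km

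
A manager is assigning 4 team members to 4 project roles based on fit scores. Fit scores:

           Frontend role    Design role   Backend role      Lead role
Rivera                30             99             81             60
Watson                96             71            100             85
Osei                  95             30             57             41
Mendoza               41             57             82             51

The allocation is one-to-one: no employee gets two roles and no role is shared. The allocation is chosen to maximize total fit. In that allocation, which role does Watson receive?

Watson receives Lead role.

Optimal: Rivera→Design role (99 pts), Watson→Lead role (85 pts), Osei→Frontend role (95 pts), Mendoza→Backend role (82 pts) — total 99+85+95+82 = 361 pts.
Row-greedy (each employee in turn takes its best remaining role) gives 345 pts, worse by 16.
Checked against all permutations: 361 pts is optimal.
Watson's own top role is Backend role (100 pts), but forcing Watson→Backend role and reassigning the rest optimally gives only 345 pts — worse by 16.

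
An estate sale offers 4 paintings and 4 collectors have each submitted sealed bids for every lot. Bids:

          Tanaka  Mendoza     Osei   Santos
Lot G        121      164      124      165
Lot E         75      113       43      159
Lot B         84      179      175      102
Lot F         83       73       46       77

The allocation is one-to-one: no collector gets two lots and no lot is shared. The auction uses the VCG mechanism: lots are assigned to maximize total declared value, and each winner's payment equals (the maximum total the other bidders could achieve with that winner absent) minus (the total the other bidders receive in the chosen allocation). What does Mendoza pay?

Mendoza pays $38.

Efficient allocation: Tanaka→Lot F ($83), Mendoza→Lot G ($164), Osei→Lot B ($175), Santos→Lot E ($159); total welfare W = $581.
Mendoza receives Lot G at value $164, so the others get W − 164 = $417.
Without Mendoza: best allocation of the remaining 3 bidders over all 4 lots is Tanaka→Lot G ($121), Osei→Lot B ($175), Santos→Lot E ($159), total $455.
VCG payment = (others' best without Mendoza) − (others' welfare with Mendoza) = 455 − 417 = $38.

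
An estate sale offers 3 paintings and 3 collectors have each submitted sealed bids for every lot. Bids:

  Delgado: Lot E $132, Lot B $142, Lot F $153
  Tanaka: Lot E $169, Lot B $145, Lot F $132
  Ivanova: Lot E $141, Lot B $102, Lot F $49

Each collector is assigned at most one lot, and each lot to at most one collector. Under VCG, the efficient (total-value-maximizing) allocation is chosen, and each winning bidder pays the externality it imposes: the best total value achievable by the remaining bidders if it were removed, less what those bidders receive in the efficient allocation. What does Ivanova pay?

Ivanova pays $24.

Efficient allocation: Delgado→Lot F ($153), Tanaka→Lot B ($145), Ivanova→Lot E ($141); total welfare W = $439.
Ivanova receives Lot E at value $141, so the others get W − 141 = $298.
Without Ivanova: best allocation of the remaining 2 bidders over all 3 lots is Delgado→Lot F ($153), Tanaka→Lot E ($169), total $322.
VCG payment = (others' best without Ivanova) − (others' welfare with Ivanova) = 322 − 298 = $24.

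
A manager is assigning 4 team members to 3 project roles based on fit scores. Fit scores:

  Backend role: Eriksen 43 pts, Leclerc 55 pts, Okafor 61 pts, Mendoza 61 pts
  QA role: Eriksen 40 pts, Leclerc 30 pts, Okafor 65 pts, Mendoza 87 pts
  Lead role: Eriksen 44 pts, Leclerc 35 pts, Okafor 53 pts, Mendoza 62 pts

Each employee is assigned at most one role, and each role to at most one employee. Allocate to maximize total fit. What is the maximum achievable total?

Optimal: Leclerc→Backend role (55 pts), Mendoza→QA role (87 pts), Okafor→Lead role (53 pts) — total 55+87+53 = 195 pts.

Maximum total: 195 pts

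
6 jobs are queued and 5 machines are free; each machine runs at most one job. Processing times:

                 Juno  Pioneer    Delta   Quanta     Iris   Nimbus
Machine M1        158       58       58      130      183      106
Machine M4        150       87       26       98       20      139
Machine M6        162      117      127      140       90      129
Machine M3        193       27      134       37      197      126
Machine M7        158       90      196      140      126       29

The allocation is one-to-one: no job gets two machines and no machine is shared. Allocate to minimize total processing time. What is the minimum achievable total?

Minimum total: 240 min

Optimal: Pioneer→Machine M1 (58 min), Delta→Machine M4 (26 min), Iris→Machine M6 (90 min), Quanta→Machine M3 (37 min), Nimbus→Machine M7 (29 min) — total 58+26+90+37+29 = 240 min.
Row-greedy (each job in turn takes its cheapest remaining machine) gives 501 min, worse by 261.
Swapping Iris↔Quanta (Iris→Machine M3 197 min, Quanta→Machine M6 140 min) adds 210.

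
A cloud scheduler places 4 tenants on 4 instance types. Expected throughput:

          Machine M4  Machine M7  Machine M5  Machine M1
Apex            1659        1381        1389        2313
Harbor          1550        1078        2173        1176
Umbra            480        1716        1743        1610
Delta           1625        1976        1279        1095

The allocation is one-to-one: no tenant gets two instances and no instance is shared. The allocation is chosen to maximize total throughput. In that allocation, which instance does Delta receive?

Optimal: Apex→Machine M1 (2313 ops/s), Harbor→Machine M5 (2173 ops/s), Umbra→Machine M7 (1716 ops/s), Delta→Machine M4 (1625 ops/s) — total 2313+2173+1716+1625 = 7827 ops/s.
Max-entry greedy (repeatedly take the single best remaining cell) gives 6942 ops/s, worse by 885.
Delta's own top instance is Machine M7 (1976 ops/s), but forcing Delta→Machine M7 and reassigning the rest optimally gives only 7582 ops/s — worse by 245.

Delta receives Machine M4.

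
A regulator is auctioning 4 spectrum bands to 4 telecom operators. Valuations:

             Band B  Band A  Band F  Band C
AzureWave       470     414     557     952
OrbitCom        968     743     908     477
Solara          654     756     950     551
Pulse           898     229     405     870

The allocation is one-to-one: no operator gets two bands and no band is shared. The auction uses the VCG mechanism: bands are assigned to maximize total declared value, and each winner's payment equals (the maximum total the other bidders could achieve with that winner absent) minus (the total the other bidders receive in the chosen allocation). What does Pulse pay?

Efficient allocation: AzureWave→Band C ($952M), OrbitCom→Band A ($743M), Solara→Band F ($950M), Pulse→Band B ($898M); total welfare W = $3543M.
Pulse receives Band B at value $898M, so the others get W − 898 = $2645M.
Without Pulse: best allocation of the remaining 3 bidders over all 4 bands is AzureWave→Band C ($952M), OrbitCom→Band B ($968M), Solara→Band F ($950M), total $2870M.
VCG payment = (others' best without Pulse) − (others' welfare with Pulse) = 2870 − 2645 = $225M.

Pulse pays $225M.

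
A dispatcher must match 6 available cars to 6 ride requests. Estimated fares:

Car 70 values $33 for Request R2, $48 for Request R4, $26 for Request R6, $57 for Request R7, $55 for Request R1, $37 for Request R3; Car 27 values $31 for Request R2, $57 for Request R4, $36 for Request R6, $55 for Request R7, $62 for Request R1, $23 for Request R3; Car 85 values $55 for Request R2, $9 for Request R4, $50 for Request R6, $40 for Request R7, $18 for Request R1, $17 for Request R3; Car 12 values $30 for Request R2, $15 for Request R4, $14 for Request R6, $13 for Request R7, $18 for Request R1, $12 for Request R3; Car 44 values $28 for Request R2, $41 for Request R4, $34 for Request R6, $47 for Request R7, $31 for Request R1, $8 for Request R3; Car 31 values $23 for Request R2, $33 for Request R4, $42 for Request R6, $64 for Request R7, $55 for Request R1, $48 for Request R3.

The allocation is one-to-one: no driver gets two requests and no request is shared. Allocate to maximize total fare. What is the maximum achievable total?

Maximum total: $288

Optimal: Car 70→Request R7 ($57), Car 27→Request R1 ($62), Car 85→Request R6 ($50), Car 12→Request R2 ($30), Car 44→Request R4 ($41), Car 31→Request R3 ($48) — total 57+62+50+30+41+48 = $288.
Max-entry greedy (repeatedly take the single best remaining cell) gives $275, worse by 13.
Next-best assignment: Car 70→Request R1, Car 27→Request R4, Car 85→Request R6, Car 12→Request R2, Car 44→Request R7, Car 31→Request R3 = $287.
Checked against all permutations: $288 is optimal.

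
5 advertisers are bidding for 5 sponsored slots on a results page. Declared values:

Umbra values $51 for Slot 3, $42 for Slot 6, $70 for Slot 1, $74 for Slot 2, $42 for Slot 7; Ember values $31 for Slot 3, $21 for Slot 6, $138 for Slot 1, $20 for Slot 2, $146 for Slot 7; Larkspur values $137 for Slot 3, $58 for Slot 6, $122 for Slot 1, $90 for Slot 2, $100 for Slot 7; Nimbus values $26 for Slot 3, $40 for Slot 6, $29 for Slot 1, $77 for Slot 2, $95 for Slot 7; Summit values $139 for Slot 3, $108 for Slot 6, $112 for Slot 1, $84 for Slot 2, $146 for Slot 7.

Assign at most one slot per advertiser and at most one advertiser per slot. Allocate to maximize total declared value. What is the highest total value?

Max total: $552

Optimal: Umbra→Slot 2 ($74), Ember→Slot 1 ($138), Larkspur→Slot 3 ($137), Nimbus→Slot 7 ($95), Summit→Slot 6 ($108) — total 74+138+137+95+108 = $552.
Max-entry greedy (repeatedly take the single best remaining cell) gives $526, worse by 26.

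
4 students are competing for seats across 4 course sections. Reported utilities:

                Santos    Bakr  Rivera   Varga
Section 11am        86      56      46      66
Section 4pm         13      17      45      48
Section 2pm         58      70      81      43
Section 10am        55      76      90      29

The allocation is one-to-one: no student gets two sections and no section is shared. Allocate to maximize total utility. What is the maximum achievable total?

Optimal: Santos→Section 11am (86 points), Bakr→Section 2pm (70 points), Rivera→Section 10am (90 points), Varga→Section 4pm (48 points) — total 86+70+90+48 = 294 points.
Row-greedy (each student in turn takes its best remaining section) gives 291 points, worse by 3.

Max total: 294 points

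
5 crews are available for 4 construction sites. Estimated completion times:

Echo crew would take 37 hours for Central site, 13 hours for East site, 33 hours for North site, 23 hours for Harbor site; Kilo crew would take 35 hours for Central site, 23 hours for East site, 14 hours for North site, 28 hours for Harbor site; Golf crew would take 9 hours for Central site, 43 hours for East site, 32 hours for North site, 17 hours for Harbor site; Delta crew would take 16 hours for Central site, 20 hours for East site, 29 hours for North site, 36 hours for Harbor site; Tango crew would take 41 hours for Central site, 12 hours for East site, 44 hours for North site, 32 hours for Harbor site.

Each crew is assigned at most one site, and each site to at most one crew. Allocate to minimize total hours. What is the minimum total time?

Min total: 58 hours

Optimal: Golf crew→Central site (9 hours), Tango crew→East site (12 hours), Kilo crew→North site (14 hours), Echo crew→Harbor site (23 hours) — total 9+12+14+23 = 58 hours.
Next-best assignment: Delta crew→Central site, Tango crew→East site, Kilo crew→North site, Golf crew→Harbor site = 59 hours.
Checked against all permutations: 58 hours is optimal.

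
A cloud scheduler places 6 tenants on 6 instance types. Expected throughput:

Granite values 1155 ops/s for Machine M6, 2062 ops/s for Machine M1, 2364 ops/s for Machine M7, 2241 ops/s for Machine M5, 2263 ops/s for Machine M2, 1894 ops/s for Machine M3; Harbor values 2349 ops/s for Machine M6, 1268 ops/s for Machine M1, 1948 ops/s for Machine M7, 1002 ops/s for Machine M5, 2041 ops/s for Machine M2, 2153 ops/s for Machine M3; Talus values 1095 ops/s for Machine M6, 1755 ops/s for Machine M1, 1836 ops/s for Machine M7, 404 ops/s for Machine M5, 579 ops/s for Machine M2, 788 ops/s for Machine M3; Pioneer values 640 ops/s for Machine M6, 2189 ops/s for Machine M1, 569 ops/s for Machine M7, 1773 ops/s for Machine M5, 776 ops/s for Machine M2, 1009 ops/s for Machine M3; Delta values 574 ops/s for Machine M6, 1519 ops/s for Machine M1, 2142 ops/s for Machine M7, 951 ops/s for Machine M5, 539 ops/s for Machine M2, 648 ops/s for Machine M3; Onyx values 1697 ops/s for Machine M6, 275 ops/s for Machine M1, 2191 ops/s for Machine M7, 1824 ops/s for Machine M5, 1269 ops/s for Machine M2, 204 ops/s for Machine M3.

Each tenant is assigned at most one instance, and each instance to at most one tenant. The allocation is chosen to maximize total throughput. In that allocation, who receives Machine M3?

Harbor receives Machine M3.

Optimal: Granite→Machine M2 (2263 ops/s), Harbor→Machine M3 (2153 ops/s), Talus→Machine M1 (1755 ops/s), Pioneer→Machine M5 (1773 ops/s), Delta→Machine M7 (2142 ops/s), Onyx→Machine M6 (1697 ops/s) — total 2263+2153+1755+1773+2142+1697 = 11783 ops/s.
Row-greedy (each tenant in turn takes its best remaining instance) gives 10158 ops/s, worse by 1625.
Swapping Onyx↔Pioneer (Onyx→Machine M5 1824 ops/s, Pioneer→Machine M6 640 ops/s) loses 1006.
Harbor's own top instance is Machine M6 (2349 ops/s), but forcing Harbor→Machine M6 and reassigning the rest optimally gives only 11555 ops/s — worse by 228.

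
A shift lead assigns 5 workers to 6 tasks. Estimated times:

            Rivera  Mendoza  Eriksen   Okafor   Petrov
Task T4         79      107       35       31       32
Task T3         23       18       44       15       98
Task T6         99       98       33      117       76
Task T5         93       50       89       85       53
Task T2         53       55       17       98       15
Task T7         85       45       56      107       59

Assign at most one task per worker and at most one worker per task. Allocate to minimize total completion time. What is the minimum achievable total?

Treat this as an assignment problem: match each worker to one task.
Optimal: Rivera→Task T3 (23 min), Mendoza→Task T7 (45 min), Eriksen→Task T6 (33 min), Okafor→Task T4 (31 min), Petrov→Task T2 (15 min) — total 23+45+33+31+15 = 147 min.
Row-greedy (each worker in turn takes its cheapest remaining task) gives 169 min, worse by 22.

Minimum total: 147 min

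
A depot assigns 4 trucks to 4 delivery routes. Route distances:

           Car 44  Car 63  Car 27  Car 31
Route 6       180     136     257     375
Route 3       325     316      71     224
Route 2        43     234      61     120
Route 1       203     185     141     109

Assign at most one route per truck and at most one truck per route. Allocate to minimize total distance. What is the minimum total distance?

Minimum total: 359 km

Optimal: Car 44→Route 2 (43 km), Car 63→Route 6 (136 km), Car 27→Route 3 (71 km), Car 31→Route 1 (109 km) — total 43+136+71+109 = 359 km.
Next-best assignment: Car 44→Route 1, Car 63→Route 6, Car 27→Route 3, Car 31→Route 2 = 530 km.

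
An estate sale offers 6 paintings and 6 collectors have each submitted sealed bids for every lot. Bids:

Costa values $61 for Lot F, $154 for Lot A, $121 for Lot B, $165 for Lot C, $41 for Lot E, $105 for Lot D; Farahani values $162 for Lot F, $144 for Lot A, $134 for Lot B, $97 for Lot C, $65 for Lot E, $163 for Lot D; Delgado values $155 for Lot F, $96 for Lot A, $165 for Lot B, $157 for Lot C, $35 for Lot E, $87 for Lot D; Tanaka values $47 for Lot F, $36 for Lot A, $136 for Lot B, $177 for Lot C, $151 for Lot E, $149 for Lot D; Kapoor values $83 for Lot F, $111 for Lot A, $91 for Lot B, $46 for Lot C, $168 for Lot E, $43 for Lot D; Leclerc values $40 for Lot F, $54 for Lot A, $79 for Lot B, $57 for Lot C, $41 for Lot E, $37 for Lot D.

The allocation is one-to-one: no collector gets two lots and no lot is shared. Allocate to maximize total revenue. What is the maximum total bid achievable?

Optimal: Costa→Lot A ($154), Farahani→Lot D ($163), Delgado→Lot F ($155), Tanaka→Lot C ($177), Kapoor→Lot E ($168), Leclerc→Lot B ($79) — total 154+163+155+177+168+79 = $896.

Maximum total: $896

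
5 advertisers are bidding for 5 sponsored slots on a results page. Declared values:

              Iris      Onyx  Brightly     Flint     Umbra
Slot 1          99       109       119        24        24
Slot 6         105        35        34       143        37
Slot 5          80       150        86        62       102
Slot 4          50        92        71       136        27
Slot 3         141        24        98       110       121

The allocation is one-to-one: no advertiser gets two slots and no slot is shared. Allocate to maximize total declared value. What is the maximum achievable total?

Maximum total: $631

Treat this as an assignment problem: match each advertiser to one slot.
Optimal: Iris→Slot 6 ($105), Onyx→Slot 5 ($150), Brightly→Slot 1 ($119), Flint→Slot 4 ($136), Umbra→Slot 3 ($121) — total 105+150+119+136+121 = $631.
Column-greedy (each slot in turn goes to its best remaining advertiser) gives $583, worse by 48.
Swapping Iris↔Onyx (Iris→Slot 5 $80, Onyx→Slot 6 $35) loses 140.
Checked against all permutations: $631 is optimal.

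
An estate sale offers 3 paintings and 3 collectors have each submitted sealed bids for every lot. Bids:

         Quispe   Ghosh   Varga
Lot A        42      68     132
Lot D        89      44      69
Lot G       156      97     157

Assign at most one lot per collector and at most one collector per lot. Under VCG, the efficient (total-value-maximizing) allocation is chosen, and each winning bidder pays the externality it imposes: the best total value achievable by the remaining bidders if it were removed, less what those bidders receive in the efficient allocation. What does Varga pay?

Varga pays $24.

Efficient allocation: Quispe→Lot G ($156), Ghosh→Lot D ($44), Varga→Lot A ($132); total welfare W = $332.
Varga receives Lot A at value $132, so the others get W − 132 = $200.
Without Varga: best allocation of the remaining 2 bidders over all 3 lots is Quispe→Lot G ($156), Ghosh→Lot A ($68), total $224.
VCG payment = (others' best without Varga) − (others' welfare with Varga) = 224 − 200 = $24.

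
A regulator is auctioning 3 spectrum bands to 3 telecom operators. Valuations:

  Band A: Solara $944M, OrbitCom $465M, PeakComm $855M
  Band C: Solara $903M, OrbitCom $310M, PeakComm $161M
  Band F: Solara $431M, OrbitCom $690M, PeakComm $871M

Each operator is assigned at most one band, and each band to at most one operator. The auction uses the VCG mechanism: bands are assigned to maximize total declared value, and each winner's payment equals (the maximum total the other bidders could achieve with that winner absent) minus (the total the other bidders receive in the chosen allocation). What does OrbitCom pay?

Efficient allocation: Solara→Band C ($903M), OrbitCom→Band F ($690M), PeakComm→Band A ($855M); total welfare W = $2448M.
OrbitCom receives Band F at value $690M, so the others get W − 690 = $1758M.
Without OrbitCom: best allocation of the remaining 2 bidders over all 3 bands is Solara→Band A ($944M), PeakComm→Band F ($871M), total $1815M.
VCG payment = (others' best without OrbitCom) − (others' welfare with OrbitCom) = 1815 − 1758 = $57M.

OrbitCom pays $57M.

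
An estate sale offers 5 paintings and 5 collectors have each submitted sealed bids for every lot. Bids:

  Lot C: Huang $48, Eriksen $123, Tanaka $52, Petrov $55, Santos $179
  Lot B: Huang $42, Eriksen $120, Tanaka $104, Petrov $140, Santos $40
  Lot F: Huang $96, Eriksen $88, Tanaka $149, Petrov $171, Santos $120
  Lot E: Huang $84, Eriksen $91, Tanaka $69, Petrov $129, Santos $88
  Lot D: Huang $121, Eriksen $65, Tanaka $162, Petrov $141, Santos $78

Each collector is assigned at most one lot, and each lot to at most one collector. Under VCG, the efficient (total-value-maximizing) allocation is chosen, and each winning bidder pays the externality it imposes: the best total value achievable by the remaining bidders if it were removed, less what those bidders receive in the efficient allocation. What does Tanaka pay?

Efficient allocation: Huang→Lot E ($84), Eriksen→Lot B ($120), Tanaka→Lot D ($162), Petrov→Lot F ($171), Santos→Lot C ($179); total welfare W = $716.
Tanaka receives Lot D at value $162, so the others get W − 162 = $554.
Without Tanaka: best allocation of the remaining 4 bidders over all 5 lots is Huang→Lot D ($121), Eriksen→Lot B ($120), Petrov→Lot F ($171), Santos→Lot C ($179), total $591.
VCG payment = (others' best without Tanaka) − (others' welfare with Tanaka) = 591 − 554 = $37.

Tanaka pays $37.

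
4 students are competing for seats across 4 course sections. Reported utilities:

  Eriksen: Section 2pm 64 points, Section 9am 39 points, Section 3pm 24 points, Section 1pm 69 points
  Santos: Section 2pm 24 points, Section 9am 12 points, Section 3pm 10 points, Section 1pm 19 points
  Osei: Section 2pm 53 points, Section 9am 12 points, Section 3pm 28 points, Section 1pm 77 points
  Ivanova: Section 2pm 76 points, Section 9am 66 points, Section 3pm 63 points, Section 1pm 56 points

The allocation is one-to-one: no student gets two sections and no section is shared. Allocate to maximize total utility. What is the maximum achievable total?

Max total: 217 points

Optimal: Eriksen→Section 2pm (64 points), Santos→Section 3pm (10 points), Osei→Section 1pm (77 points), Ivanova→Section 9am (66 points) — total 64+10+77+66 = 217 points.
Max-entry greedy (repeatedly take the single best remaining cell) gives 202 points, worse by 15.
Next-best assignment: Eriksen→Section 2pm, Santos→Section 9am, Osei→Section 1pm, Ivanova→Section 3pm = 216 points.
Checked against all permutations: 217 points is optimal.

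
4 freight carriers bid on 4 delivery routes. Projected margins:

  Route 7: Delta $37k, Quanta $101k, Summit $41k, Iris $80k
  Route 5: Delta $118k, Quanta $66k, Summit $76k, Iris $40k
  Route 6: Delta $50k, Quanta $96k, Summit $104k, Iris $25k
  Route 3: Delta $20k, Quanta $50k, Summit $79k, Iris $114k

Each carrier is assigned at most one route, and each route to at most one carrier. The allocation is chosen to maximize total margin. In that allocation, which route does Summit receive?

Summit receives Route 6.

Optimal: Delta→Route 5 ($118k), Quanta→Route 7 ($101k), Summit→Route 6 ($104k), Iris→Route 3 ($114k) — total 118+101+104+114 = $437k.
Next-best assignment: Delta→Route 5, Quanta→Route 6, Summit→Route 3, Iris→Route 7 = $373k.
No other one-to-one assignment exceeds $437k.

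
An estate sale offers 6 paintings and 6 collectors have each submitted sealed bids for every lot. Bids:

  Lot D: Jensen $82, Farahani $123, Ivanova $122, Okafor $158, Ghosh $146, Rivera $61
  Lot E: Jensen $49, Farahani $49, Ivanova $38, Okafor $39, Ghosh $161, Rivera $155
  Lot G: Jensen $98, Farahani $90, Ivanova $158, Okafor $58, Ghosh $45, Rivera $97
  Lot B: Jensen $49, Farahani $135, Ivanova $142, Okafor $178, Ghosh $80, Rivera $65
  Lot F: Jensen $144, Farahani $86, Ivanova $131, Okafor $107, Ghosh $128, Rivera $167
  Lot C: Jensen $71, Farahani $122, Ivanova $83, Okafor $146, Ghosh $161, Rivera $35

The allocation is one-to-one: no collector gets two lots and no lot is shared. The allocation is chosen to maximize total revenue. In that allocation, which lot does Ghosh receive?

Optimal: Jensen→Lot F ($144), Farahani→Lot D ($123), Ivanova→Lot G ($158), Okafor→Lot B ($178), Ghosh→Lot C ($161), Rivera→Lot E ($155) — total 144+123+158+178+161+155 = $919.
Next-best assignment: Jensen→Lot F, Farahani→Lot B, Ivanova→Lot G, Okafor→Lot D, Ghosh→Lot C, Rivera→Lot E = $911.
Ghosh's own top lot is Lot E ($161), but forcing Ghosh→Lot E and reassigning the rest optimally gives only $868 — worse by 51.

Ghosh receives Lot C.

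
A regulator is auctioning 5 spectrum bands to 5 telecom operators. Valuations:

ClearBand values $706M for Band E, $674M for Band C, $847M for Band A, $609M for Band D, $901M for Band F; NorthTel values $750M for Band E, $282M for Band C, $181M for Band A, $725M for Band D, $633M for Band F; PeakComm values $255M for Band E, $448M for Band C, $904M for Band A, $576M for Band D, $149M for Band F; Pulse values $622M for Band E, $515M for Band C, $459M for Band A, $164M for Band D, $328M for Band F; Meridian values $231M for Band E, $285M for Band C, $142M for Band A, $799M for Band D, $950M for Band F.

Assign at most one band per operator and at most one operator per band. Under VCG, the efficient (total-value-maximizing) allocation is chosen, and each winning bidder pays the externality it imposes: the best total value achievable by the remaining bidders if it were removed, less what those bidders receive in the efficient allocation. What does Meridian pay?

Meridian pays $227M.

Efficient allocation: ClearBand→Band C ($674M), NorthTel→Band D ($725M), PeakComm→Band A ($904M), Pulse→Band E ($622M), Meridian→Band F ($950M); total welfare W = $3875M.
Meridian receives Band F at value $950M, so the others get W − 950 = $2925M.
Without Meridian: best allocation of the remaining 4 bidders over all 5 bands is ClearBand→Band F ($901M), NorthTel→Band D ($725M), PeakComm→Band A ($904M), Pulse→Band E ($622M), total $3152M.
VCG payment = (others' best without Meridian) − (others' welfare with Meridian) = 3152 − 2925 = $227M.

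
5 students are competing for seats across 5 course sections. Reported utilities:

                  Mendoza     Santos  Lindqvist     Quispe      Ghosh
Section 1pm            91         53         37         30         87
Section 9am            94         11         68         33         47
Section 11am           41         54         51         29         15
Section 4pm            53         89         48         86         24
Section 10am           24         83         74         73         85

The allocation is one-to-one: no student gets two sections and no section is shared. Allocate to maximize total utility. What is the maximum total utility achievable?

Treat this as an assignment problem: match each student to one section.
Optimal: Mendoza→Section 9am (94 points), Santos→Section 10am (83 points), Lindqvist→Section 11am (51 points), Quispe→Section 4pm (86 points), Ghosh→Section 1pm (87 points) — total 94+83+51+86+87 = 401 points.
Column-greedy (each section in turn goes to its best remaining student) gives 384 points, worse by 17.
Next-best assignment: Mendoza→Section 9am, Santos→Section 11am, Lindqvist→Section 10am, Quispe→Section 4pm, Ghosh→Section 1pm = 395 points.
Checked against all permutations: 401 points is optimal.

Max total: 401 points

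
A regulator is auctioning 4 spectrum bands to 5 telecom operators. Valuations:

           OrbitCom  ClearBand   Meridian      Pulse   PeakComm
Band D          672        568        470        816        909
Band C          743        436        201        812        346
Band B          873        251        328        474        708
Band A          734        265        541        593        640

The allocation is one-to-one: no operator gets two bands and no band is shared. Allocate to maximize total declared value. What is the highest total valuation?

Maximum total: $3135M

This is a one-to-one assignment (maximum-weight bipartite matching).
Optimal: PeakComm→Band D ($909M), Pulse→Band C ($812M), OrbitCom→Band B ($873M), Meridian→Band A ($541M) — total 909+812+873+541 = $3135M.
Row-greedy (each operator in turn takes its best remaining band) gives $2794M, worse by 341.
Next-best assignment: ClearBand→Band D, Pulse→Band C, OrbitCom→Band B, PeakComm→Band A = $2893M.
Swapping OrbitCom↔PeakComm (OrbitCom→Band D $672M, PeakComm→Band B $708M) loses 402.
No other one-to-one assignment exceeds $3135M.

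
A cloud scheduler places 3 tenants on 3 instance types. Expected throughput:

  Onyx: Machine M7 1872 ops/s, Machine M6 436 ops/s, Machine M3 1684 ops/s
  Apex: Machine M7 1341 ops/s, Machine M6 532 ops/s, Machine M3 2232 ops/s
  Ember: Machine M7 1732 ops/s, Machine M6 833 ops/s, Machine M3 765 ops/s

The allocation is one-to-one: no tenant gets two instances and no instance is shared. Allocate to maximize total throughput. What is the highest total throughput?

Max total: 4937 ops/s

Treat this as an assignment problem: match each tenant to one instance.
Optimal: Onyx→Machine M7 (1872 ops/s), Apex→Machine M3 (2232 ops/s), Ember→Machine M6 (833 ops/s) — total 1872+2232+833 = 4937 ops/s.
Next-best assignment: Onyx→Machine M6, Apex→Machine M3, Ember→Machine M7 = 4400 ops/s.
Swapping Ember↔Apex (Ember→Machine M3 765 ops/s, Apex→Machine M6 532 ops/s) loses 1768.
Every other assignment is strictly worse.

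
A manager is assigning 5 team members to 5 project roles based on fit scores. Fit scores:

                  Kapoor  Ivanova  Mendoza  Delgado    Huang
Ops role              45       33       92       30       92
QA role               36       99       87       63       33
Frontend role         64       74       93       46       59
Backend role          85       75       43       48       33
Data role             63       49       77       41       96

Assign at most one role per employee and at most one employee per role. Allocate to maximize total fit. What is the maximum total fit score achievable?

Max total: 418 pts

Optimal: Kapoor→Backend role (85 pts), Ivanova→QA role (99 pts), Mendoza→Ops role (92 pts), Delgado→Frontend role (46 pts), Huang→Data role (96 pts) — total 85+99+92+46+96 = 418 pts.
Column-greedy (each role in turn goes to its best remaining employee) gives 399 pts, worse by 19.
Next-best assignment: Kapoor→Backend role, Ivanova→QA role, Mendoza→Frontend role, Delgado→Data role, Huang→Ops role = 410 pts.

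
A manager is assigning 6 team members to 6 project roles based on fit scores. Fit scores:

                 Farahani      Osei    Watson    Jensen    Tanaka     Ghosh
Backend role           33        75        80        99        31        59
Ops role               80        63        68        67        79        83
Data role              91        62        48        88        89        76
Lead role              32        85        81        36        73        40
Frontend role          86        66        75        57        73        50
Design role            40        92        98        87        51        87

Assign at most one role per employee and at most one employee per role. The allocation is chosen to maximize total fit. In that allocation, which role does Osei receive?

Osei receives Lead role.

Optimal: Farahani→Frontend role (86 pts), Osei→Lead role (85 pts), Watson→Design role (98 pts), Jensen→Backend role (99 pts), Tanaka→Data role (89 pts), Ghosh→Ops role (83 pts) — total 86+85+98+99+89+83 = 540 pts.
Max-entry greedy (repeatedly take the single best remaining cell) gives 529 pts, worse by 11.
Next-best assignment: Farahani→Frontend role, Osei→Design role, Watson→Lead role, Jensen→Backend role, Tanaka→Data role, Ghosh→Ops role = 530 pts.
Swapping Ghosh↔Tanaka (Ghosh→Data role 76 pts, Tanaka→Ops role 79 pts) loses 17.
Osei's own top role is Design role (92 pts), but forcing Osei→Design role and reassigning the rest optimally gives only 530 pts — worse by 10.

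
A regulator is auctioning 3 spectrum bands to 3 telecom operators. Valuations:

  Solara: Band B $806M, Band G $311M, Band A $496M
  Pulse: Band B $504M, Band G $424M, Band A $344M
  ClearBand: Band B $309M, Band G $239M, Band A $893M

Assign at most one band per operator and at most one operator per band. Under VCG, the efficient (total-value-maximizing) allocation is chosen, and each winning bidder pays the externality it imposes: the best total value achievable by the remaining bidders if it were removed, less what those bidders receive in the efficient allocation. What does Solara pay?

Efficient allocation: Solara→Band B ($806M), Pulse→Band G ($424M), ClearBand→Band A ($893M); total welfare W = $2123M.
Solara receives Band B at value $806M, so the others get W − 806 = $1317M.
Without Solara: best allocation of the remaining 2 bidders over all 3 bands is Pulse→Band B ($504M), ClearBand→Band A ($893M), total $1397M.
VCG payment = (others' best without Solara) − (others' welfare with Solara) = 1397 − 1317 = $80M.

Solara pays $80M.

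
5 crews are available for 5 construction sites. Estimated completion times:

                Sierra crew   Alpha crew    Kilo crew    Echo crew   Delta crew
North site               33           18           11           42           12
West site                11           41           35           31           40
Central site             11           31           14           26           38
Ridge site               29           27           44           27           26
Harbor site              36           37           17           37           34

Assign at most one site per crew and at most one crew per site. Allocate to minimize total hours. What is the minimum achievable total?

Minimum total: 93 hours

This is a one-to-one assignment (minimum-cost bipartite matching).
Optimal: Sierra crew→West site (11 hours), Alpha crew→Ridge site (27 hours), Kilo crew→Harbor site (17 hours), Echo crew→Central site (26 hours), Delta crew→North site (12 hours) — total 11+27+17+26+12 = 93 hours.
Min-entry greedy (repeatedly take the single cheapest remaining cell) gives 111 hours, worse by 18.
Every other assignment is strictly worse.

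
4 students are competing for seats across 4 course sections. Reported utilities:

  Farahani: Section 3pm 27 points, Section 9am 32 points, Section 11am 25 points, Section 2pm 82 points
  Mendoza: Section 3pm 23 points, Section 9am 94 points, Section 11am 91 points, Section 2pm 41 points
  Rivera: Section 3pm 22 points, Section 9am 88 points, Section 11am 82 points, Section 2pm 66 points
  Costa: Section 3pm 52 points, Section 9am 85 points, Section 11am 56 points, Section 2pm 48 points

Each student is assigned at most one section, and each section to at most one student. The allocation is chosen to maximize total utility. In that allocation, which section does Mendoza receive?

Mendoza receives Section 11am.

Optimal: Farahani→Section 2pm (82 points), Mendoza→Section 11am (91 points), Rivera→Section 9am (88 points), Costa→Section 3pm (52 points) — total 82+91+88+52 = 313 points.
Column-greedy (each section in turn goes to its best remaining student) gives 310 points, worse by 3.
Checked against all permutations: 313 points is optimal.
Mendoza's own top section is Section 9am (94 points), but forcing Mendoza→Section 9am and reassigning the rest optimally gives only 310 points — worse by 3.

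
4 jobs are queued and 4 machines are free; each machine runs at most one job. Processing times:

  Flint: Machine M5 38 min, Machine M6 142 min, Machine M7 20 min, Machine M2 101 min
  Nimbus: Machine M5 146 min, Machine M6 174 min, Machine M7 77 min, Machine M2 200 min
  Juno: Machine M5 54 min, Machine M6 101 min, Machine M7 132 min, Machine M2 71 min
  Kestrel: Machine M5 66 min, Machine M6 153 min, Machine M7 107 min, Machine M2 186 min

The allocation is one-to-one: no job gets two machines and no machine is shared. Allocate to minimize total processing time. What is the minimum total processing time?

Min total: 331 min

This is the linear assignment problem.
Optimal: Flint→Machine M7 (20 min), Nimbus→Machine M6 (174 min), Juno→Machine M2 (71 min), Kestrel→Machine M5 (66 min) — total 20+174+71+66 = 331 min.
Column-greedy (each machine in turn goes to its cheapest remaining job) gives 402 min, worse by 71.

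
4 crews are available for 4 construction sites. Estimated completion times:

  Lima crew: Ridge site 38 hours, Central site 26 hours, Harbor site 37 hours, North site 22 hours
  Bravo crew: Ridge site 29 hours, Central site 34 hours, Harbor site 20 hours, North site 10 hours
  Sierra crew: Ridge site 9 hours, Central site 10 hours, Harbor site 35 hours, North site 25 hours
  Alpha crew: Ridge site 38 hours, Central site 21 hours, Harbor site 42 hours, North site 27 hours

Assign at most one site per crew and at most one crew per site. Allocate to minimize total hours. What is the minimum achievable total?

Min total: 72 hours

Treat this as an assignment problem: match each crew to one site.
Optimal: Lima crew→North site (22 hours), Bravo crew→Harbor site (20 hours), Sierra crew→Ridge site (9 hours), Alpha crew→Central site (21 hours) — total 22+20+9+21 = 72 hours.
Every other assignment is strictly worse.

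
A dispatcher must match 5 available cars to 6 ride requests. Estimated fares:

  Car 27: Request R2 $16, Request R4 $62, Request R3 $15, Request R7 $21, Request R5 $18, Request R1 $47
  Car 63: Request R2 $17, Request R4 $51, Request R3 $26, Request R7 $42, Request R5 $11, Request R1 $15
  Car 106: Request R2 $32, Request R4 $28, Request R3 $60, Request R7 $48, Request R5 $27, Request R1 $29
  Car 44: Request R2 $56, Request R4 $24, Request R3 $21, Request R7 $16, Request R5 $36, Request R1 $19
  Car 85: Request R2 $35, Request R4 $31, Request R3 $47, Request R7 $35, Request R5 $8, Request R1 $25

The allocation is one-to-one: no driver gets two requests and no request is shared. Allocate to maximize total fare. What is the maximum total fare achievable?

Optimal: Car 27→Request R1 ($47), Car 63→Request R4 ($51), Car 106→Request R3 ($60), Car 44→Request R2 ($56), Car 85→Request R7 ($35) — total 47+51+60+56+35 = $249.
Column-greedy (each request in turn goes to its best remaining driver) gives $228, worse by 21.
No other one-to-one assignment exceeds $249.

Max total: $249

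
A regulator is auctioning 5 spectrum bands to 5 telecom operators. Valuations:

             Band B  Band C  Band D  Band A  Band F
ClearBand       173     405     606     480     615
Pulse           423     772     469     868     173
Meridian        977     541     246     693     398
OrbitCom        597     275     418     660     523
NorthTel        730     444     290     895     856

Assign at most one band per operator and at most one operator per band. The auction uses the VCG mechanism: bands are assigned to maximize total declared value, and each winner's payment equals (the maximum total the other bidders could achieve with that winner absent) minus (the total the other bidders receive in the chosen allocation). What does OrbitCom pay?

OrbitCom pays $96M.

Efficient allocation: ClearBand→Band D ($606M), Pulse→Band C ($772M), Meridian→Band B ($977M), OrbitCom→Band A ($660M), NorthTel→Band F ($856M); total welfare W = $3871M.
OrbitCom receives Band A at value $660M, so the others get W − 660 = $3211M.
Without OrbitCom: best allocation of the remaining 4 bidders over all 5 bands is ClearBand→Band D ($606M), Pulse→Band A ($868M), Meridian→Band B ($977M), NorthTel→Band F ($856M), total $3307M.
VCG payment = (others' best without OrbitCom) − (others' welfare with OrbitCom) = 3307 − 3211 = $96M.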